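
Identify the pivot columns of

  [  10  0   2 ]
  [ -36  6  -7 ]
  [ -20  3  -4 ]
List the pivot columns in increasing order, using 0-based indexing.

0, 1, 2

r1 → 1/10·r1
  [   1  0  1/5 ]
  [ -36  6   -7 ]
  [ -20  3   -4 ]
r2 → r2 + 36·r1
  [   1  0  1/5 ]
  [   0  6  1/5 ]
  [ -20  3   -4 ]
r3 → r3 + 20·r1
  [ 1  0  1/5 ]
  [ 0  6  1/5 ]
  [ 0  3    0 ]
r2 → 1/6·r2
  [ 1  0   1/5 ]
  [ 0  1  1/30 ]
  [ 0  3     0 ]
r3 → r3 − 3·r2
  [ 1  0    1/5 ]
  [ 0  1   1/30 ]
  [ 0  0  -1/10 ]
r3 → -10·r3
  [ 1  0   1/5 ]
  [ 0  1  1/30 ]
  [ 0  0     1 ]
r2 → r2 − 1/30·r3
  [ 1  0  1/5 ]
  [ 0  1    0 ]
  [ 0  0    1 ]
r1 → r1 − 1/5·r3
  [ 1  0  0 ]
  [ 0  1  0 ]
  [ 0  0  1 ]
Pivot columns are the columns containing a leading 1.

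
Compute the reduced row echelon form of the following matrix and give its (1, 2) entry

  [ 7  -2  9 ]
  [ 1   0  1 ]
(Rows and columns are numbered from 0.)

-1

Multiply r1 by 1/7.
  [ 1  -2/7  9/7 ]
  [ 1     0    1 ]
Subtract r1 from r2.
  [ 1  -2/7   9/7 ]
  [ 0   2/7  -2/7 ]
Multiply r2 by 7/2.
  [ 1  -2/7  9/7 ]
  [ 0     1   -1 ]
Add 2/7 times r2 to r1.
  [ 1  0   1 ]
  [ 0  1  -1 ]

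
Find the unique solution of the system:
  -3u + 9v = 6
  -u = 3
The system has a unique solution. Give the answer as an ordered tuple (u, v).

Form the augmented matrix and row-reduce:
  [ -3  9  |  6 ]
  [ -1  0  |  3 ]
R1 := -1/3·R1
  [  1  -3  |  -2 ]
  [ -1   0  |   3 ]
R2 := R2 + R1
  [ 1  -3  |  -2 ]
  [ 0  -3  |   1 ]
R2 := -1/3·R2
  [ 1  -3  |    -2 ]
  [ 0   1  |  -1/3 ]
R1 := R1 + 3·R2
  [ 1  0  |    -3 ]
  [ 0  1  |  -1/3 ]
Reading off the last column: u = -3, v = -1/3.

(-3, -1/3)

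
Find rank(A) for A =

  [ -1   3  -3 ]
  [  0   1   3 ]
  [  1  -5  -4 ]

R1 := -1·R1
  [ 1  -3   3 ]
  [ 0   1   3 ]
  [ 1  -5  -4 ]
R3 := R3 − R1
  [ 1  -3   3 ]
  [ 0   1   3 ]
  [ 0  -2  -7 ]
R3 := R3 + 2·R2
  [ 1  -3   3 ]
  [ 0   1   3 ]
  [ 0   0  -1 ]
R3 := -1·R3
  [ 1  -3  3 ]
  [ 0   1  3 ]
  [ 0   0  1 ]
R2 := R2 − 3·R3
  [ 1  -3  3 ]
  [ 0   1  0 ]
  [ 0   0  1 ]
R1 := R1 − 3·R3
  [ 1  -3  0 ]
  [ 0   1  0 ]
  [ 0   0  1 ]
R1 := R1 + 3·R2
  [ 1  0  0 ]
  [ 0  1  0 ]
  [ 0  0  1 ]
The reduced form has 3 nonzero rows.

rank = 3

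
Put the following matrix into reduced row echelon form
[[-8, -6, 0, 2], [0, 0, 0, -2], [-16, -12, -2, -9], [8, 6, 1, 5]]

[[1, 3/4, 0, 0], [0, 0, 1, 0], [0, 0, 0, 1], [0, 0, 0, 0]]

r1 → -1/8·r1
  [   1  3/4   0  -1/4 ]
  [   0    0   0    -2 ]
  [ -16  -12  -2    -9 ]
  [   8    6   1     5 ]
r3 → r3 + 16·r1
  [ 1  3/4   0  -1/4 ]
  [ 0    0   0    -2 ]
  [ 0    0  -2   -13 ]
  [ 8    6   1     5 ]
r4 → r4 − 8·r1
  [ 1  3/4   0  -1/4 ]
  [ 0    0   0    -2 ]
  [ 0    0  -2   -13 ]
  [ 0    0   1     7 ]
r2 ↔ r3
  [ 1  3/4   0  -1/4 ]
  [ 0    0  -2   -13 ]
  [ 0    0   0    -2 ]
  [ 0    0   1     7 ]
r2 → -1/2·r2
  [ 1  3/4  0  -1/4 ]
  [ 0    0  1  13/2 ]
  [ 0    0  0    -2 ]
  [ 0    0  1     7 ]
r4 → r4 − r2
  [ 1  3/4  0  -1/4 ]
  [ 0    0  1  13/2 ]
  [ 0    0  0    -2 ]
  [ 0    0  0   1/2 ]
r3 → -1/2·r3
  [ 1  3/4  0  -1/4 ]
  [ 0    0  1  13/2 ]
  [ 0    0  0     1 ]
  [ 0    0  0   1/2 ]
r4 → r4 − 1/2·r3
  [ 1  3/4  0  -1/4 ]
  [ 0    0  1  13/2 ]
  [ 0    0  0     1 ]
  [ 0    0  0     0 ]
r2 → r2 − 13/2·r3
  [ 1  3/4  0  -1/4 ]
  [ 0    0  1     0 ]
  [ 0    0  0     1 ]
  [ 0    0  0     0 ]
r1 → r1 + 1/4·r3
  [ 1  3/4  0  0 ]
  [ 0    0  1  0 ]
  [ 0    0  0  1 ]
  [ 0    0  0  0 ]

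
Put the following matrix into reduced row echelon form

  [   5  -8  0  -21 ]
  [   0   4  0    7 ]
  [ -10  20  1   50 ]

R1 := 1/5·R1
  [   1  -8/5  0  -21/5 ]
  [   0     4  0      7 ]
  [ -10    20  1     50 ]
R3 := R3 + 10·R1
  [ 1  -8/5  0  -21/5 ]
  [ 0     4  0      7 ]
  [ 0     4  1      8 ]
R2 := 1/4·R2
  [ 1  -8/5  0  -21/5 ]
  [ 0     1  0    7/4 ]
  [ 0     4  1      8 ]
R3 := R3 − 4·R2
  [ 1  -8/5  0  -21/5 ]
  [ 0     1  0    7/4 ]
  [ 0     0  1      1 ]
R1 := R1 + 8/5·R2
  [ 1  0  0  -7/5 ]
  [ 0  1  0   7/4 ]
  [ 0  0  1     1 ]

[[1, 0, 0, -7/5], [0, 1, 0, 7/4], [0, 0, 1, 1]]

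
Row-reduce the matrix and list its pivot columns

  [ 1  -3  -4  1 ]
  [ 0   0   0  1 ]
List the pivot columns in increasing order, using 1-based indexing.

1, 4

R1 := R1 − R2
  [ 1  -3  -4  0 ]
  [ 0   0   0  1 ]
Pivot columns are the columns containing a leading 1.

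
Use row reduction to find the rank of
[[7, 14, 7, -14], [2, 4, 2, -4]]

rank = 1

r1 → 1/7·r1
  [ 1  2  1  -2 ]
  [ 2  4  2  -4 ]
r2 → r2 − 2·r1
  [ 1  2  1  -2 ]
  [ 0  0  0   0 ]
The reduced form has 1 nonzero row.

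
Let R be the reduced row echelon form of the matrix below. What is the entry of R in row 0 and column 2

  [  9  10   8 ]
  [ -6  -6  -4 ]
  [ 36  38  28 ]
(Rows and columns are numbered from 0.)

-4/3

R1 -> 1/9·R1
  [  1  10/9  8/9 ]
  [ -6    -6   -4 ]
  [ 36    38   28 ]
R2 -> R2 + 6·R1
  [  1  10/9  8/9 ]
  [  0   2/3  4/3 ]
  [ 36    38   28 ]
R3 -> R3 − 36·R1
  [ 1  10/9  8/9 ]
  [ 0   2/3  4/3 ]
  [ 0    -2   -4 ]
R2 -> 3/2·R2
  [ 1  10/9  8/9 ]
  [ 0     1    2 ]
  [ 0    -2   -4 ]
R3 -> R3 + 2·R2
  [ 1  10/9  8/9 ]
  [ 0     1    2 ]
  [ 0     0    0 ]
R1 -> R1 − 10/9·R2
  [ 1  0  -4/3 ]
  [ 0  1     2 ]
  [ 0  0     0 ]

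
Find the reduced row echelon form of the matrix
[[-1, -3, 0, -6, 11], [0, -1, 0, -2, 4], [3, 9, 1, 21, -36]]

R1 := -1·R1
R3 := R3 − 3·R1
R2 := -1·R2
R1 := R1 − 3·R2

[[1, 0, 0, 0, 1], [0, 1, 0, 2, -4], [0, 0, 1, 3, -3]]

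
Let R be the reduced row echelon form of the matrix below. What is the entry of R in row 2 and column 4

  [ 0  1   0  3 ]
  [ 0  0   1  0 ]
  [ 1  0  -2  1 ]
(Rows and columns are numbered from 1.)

3

R1 <=> R3
  [ 1  0  -2  1 ]
  [ 0  0   1  0 ]
  [ 0  1   0  3 ]
R2 <=> R3
  [ 1  0  -2  1 ]
  [ 0  1   0  3 ]
  [ 0  0   1  0 ]
R1 -> R1 + 2·R3
  [ 1  0  0  1 ]
  [ 0  1  0  3 ]
  [ 0  0  1  0 ]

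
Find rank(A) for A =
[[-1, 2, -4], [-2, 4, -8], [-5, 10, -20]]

rank = 1

R1 -> -1·R1
  [  1  -2    4 ]
  [ -2   4   -8 ]
  [ -5  10  -20 ]
R2 -> R2 + 2·R1
  [  1  -2    4 ]
  [  0   0    0 ]
  [ -5  10  -20 ]
R3 -> R3 + 5·R1
  [ 1  -2  4 ]
  [ 0   0  0 ]
  [ 0   0  0 ]
The reduced form has 1 nonzero row.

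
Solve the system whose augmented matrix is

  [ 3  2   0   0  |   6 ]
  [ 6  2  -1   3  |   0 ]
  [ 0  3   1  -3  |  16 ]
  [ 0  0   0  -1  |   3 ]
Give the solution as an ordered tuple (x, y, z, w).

r1 ← 1/3·r1
  [ 1  2/3   0   0  |   2 ]
  [ 6    2  -1   3  |   0 ]
  [ 0    3   1  -3  |  16 ]
  [ 0    0   0  -1  |   3 ]
r2 ← r2 − 6·r1
  [ 1  2/3   0   0  |    2 ]
  [ 0   -2  -1   3  |  -12 ]
  [ 0    3   1  -3  |   16 ]
  [ 0    0   0  -1  |    3 ]
r2 ← -1/2·r2
  [ 1  2/3    0     0  |   2 ]
  [ 0    1  1/2  -3/2  |   6 ]
  [ 0    3    1    -3  |  16 ]
  [ 0    0    0    -1  |   3 ]
r3 ← r3 − 3·r2
  [ 1  2/3     0     0  |   2 ]
  [ 0    1   1/2  -3/2  |   6 ]
  [ 0    0  -1/2   3/2  |  -2 ]
  [ 0    0     0    -1  |   3 ]
r3 ← -2·r3
  [ 1  2/3    0     0  |  2 ]
  [ 0    1  1/2  -3/2  |  6 ]
  [ 0    0    1    -3  |  4 ]
  [ 0    0    0    -1  |  3 ]
r4 ← -1·r4
  [ 1  2/3    0     0  |   2 ]
  [ 0    1  1/2  -3/2  |   6 ]
  [ 0    0    1    -3  |   4 ]
  [ 0    0    0     1  |  -3 ]
r3 ← r3 + 3·r4
  [ 1  2/3    0     0  |   2 ]
  [ 0    1  1/2  -3/2  |   6 ]
  [ 0    0    1     0  |  -5 ]
  [ 0    0    0     1  |  -3 ]
r2 ← r2 + 3/2·r4
  [ 1  2/3    0  0  |    2 ]
  [ 0    1  1/2  0  |  3/2 ]
  [ 0    0    1  0  |   -5 ]
  [ 0    0    0  1  |   -3 ]
r2 ← r2 − 1/2·r3
  [ 1  2/3  0  0  |   2 ]
  [ 0    1  0  0  |   4 ]
  [ 0    0  1  0  |  -5 ]
  [ 0    0  0  1  |  -3 ]
r1 ← r1 − 2/3·r2
  [ 1  0  0  0  |  -2/3 ]
  [ 0  1  0  0  |     4 ]
  [ 0  0  1  0  |    -5 ]
  [ 0  0  0  1  |    -3 ]
Reading off the last column: x = -2/3, y = 4, z = -5, w = -3.

(-2/3, 4, -5, -3)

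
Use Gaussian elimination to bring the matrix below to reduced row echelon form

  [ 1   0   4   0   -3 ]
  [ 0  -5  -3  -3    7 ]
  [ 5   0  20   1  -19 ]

[[1, 0, 4, 0, -3], [0, 1, 3/5, 0, 1], [0, 0, 0, 1, -4]]

R3 -> R3 − 5·R1
  [ 1   0   4   0  -3 ]
  [ 0  -5  -3  -3   7 ]
  [ 0   0   0   1  -4 ]
R2 -> -1/5·R2
  [ 1  0    4    0    -3 ]
  [ 0  1  3/5  3/5  -7/5 ]
  [ 0  0    0    1    -4 ]
R2 -> R2 − 3/5·R3
  [ 1  0    4  0  -3 ]
  [ 0  1  3/5  0   1 ]
  [ 0  0    0  1  -4 ]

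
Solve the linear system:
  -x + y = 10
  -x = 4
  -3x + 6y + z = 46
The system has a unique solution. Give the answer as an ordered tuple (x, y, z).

(-4, 6, -2)

Form the augmented matrix and row-reduce:
  [ -1  1  0  |  10 ]
  [ -1  0  0  |   4 ]
  [ -3  6  1  |  46 ]
Multiply R1 by -1.
  [  1  -1  0  |  -10 ]
  [ -1   0  0  |    4 ]
  [ -3   6  1  |   46 ]
Add R1 to R2.
  [  1  -1  0  |  -10 ]
  [  0  -1  0  |   -6 ]
  [ -3   6  1  |   46 ]
Add 3 times R1 to R3.
  [ 1  -1  0  |  -10 ]
  [ 0  -1  0  |   -6 ]
  [ 0   3  1  |   16 ]
Multiply R2 by -1.
  [ 1  -1  0  |  -10 ]
  [ 0   1  0  |    6 ]
  [ 0   3  1  |   16 ]
Subtract 3 times R2 from R3.
  [ 1  -1  0  |  -10 ]
  [ 0   1  0  |    6 ]
  [ 0   0  1  |   -2 ]
Add R2 to R1.
  [ 1  0  0  |  -4 ]
  [ 0  1  0  |   6 ]
  [ 0  0  1  |  -2 ]
Reading off the last column: x = -4, y = 6, z = -2.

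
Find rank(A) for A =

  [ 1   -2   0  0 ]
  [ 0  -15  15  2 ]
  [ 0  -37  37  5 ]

rank = 3

R2 := -1/15·R2
R3 := R3 + 37·R2
R3 := 15·R3
R2 := R2 + 2/15·R3
R1 := R1 + 2·R2
The reduced form has 3 nonzero rows.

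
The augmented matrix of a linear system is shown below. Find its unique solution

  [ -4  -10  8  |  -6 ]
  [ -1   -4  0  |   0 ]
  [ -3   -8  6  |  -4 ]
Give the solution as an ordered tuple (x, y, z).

ρ1 -> -1/4·ρ1
  [  1  5/2  -2  |  3/2 ]
  [ -1   -4   0  |    0 ]
  [ -3   -8   6  |   -4 ]
ρ2 -> ρ2 + ρ1
  [  1   5/2  -2  |  3/2 ]
  [  0  -3/2  -2  |  3/2 ]
  [ -3    -8   6  |   -4 ]
ρ3 -> ρ3 + 3·ρ1
  [ 1   5/2  -2  |  3/2 ]
  [ 0  -3/2  -2  |  3/2 ]
  [ 0  -1/2   0  |  1/2 ]
ρ2 -> -2/3·ρ2
  [ 1   5/2   -2  |  3/2 ]
  [ 0     1  4/3  |   -1 ]
  [ 0  -1/2    0  |  1/2 ]
ρ3 -> ρ3 + 1/2·ρ2
  [ 1  5/2   -2  |  3/2 ]
  [ 0    1  4/3  |   -1 ]
  [ 0    0  2/3  |    0 ]
ρ3 -> 3/2·ρ3
  [ 1  5/2   -2  |  3/2 ]
  [ 0    1  4/3  |   -1 ]
  [ 0    0    1  |    0 ]
ρ2 -> ρ2 − 4/3·ρ3
  [ 1  5/2  -2  |  3/2 ]
  [ 0    1   0  |   -1 ]
  [ 0    0   1  |    0 ]
ρ1 -> ρ1 + 2·ρ3
  [ 1  5/2  0  |  3/2 ]
  [ 0    1  0  |   -1 ]
  [ 0    0  1  |    0 ]
ρ1 -> ρ1 − 5/2·ρ2
  [ 1  0  0  |   4 ]
  [ 0  1  0  |  -1 ]
  [ 0  0  1  |   0 ]
Reading off the last column: x = 4, y = -1, z = 0.

(4, -1, 0)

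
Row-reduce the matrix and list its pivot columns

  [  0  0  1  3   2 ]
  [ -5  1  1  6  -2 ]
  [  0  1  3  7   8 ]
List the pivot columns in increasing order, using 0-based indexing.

ρ1 ↔ ρ2
ρ1 -> -1/5·ρ1
ρ2 ↔ ρ3
ρ2 -> ρ2 − 3·ρ3
ρ1 -> ρ1 + 1/5·ρ3
ρ1 -> ρ1 + 1/5·ρ2
Pivot columns are the columns containing a leading 1.

0, 1, 2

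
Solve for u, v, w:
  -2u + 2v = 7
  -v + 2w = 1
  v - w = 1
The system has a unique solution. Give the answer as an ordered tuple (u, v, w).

(-1/2, 3, 2)

Form the augmented matrix and row-reduce:
  [ -2   2   0  |  7 ]
  [  0  -1   2  |  1 ]
  [  0   1  -1  |  1 ]
r1 → -1/2·r1
  [ 1  -1   0  |  -7/2 ]
  [ 0  -1   2  |     1 ]
  [ 0   1  -1  |     1 ]
r2 → -1·r2
  [ 1  -1   0  |  -7/2 ]
  [ 0   1  -2  |    -1 ]
  [ 0   1  -1  |     1 ]
r3 → r3 − r2
  [ 1  -1   0  |  -7/2 ]
  [ 0   1  -2  |    -1 ]
  [ 0   0   1  |     2 ]
r2 → r2 + 2·r3
  [ 1  -1  0  |  -7/2 ]
  [ 0   1  0  |     3 ]
  [ 0   0  1  |     2 ]
r1 → r1 + r2
  [ 1  0  0  |  -1/2 ]
  [ 0  1  0  |     3 ]
  [ 0  0  1  |     2 ]
Reading off the last column: u = -1/2, v = 3, w = 2.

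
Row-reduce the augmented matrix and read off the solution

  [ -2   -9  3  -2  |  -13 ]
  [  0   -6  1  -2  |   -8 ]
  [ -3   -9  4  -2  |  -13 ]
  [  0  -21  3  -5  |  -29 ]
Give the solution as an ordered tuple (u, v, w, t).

r1 := -1/2·r1
  [  1  9/2  -3/2   1  |  13/2 ]
  [  0   -6     1  -2  |    -8 ]
  [ -3   -9     4  -2  |   -13 ]
  [  0  -21     3  -5  |   -29 ]
r3 := r3 + 3·r1
  [ 1  9/2  -3/2   1  |  13/2 ]
  [ 0   -6     1  -2  |    -8 ]
  [ 0  9/2  -1/2   1  |  13/2 ]
  [ 0  -21     3  -5  |   -29 ]
r2 := -1/6·r2
  [ 1  9/2  -3/2    1  |  13/2 ]
  [ 0    1  -1/6  1/3  |   4/3 ]
  [ 0  9/2  -1/2    1  |  13/2 ]
  [ 0  -21     3   -5  |   -29 ]
r3 := r3 − 9/2·r2
  [ 1  9/2  -3/2     1  |  13/2 ]
  [ 0    1  -1/6   1/3  |   4/3 ]
  [ 0    0   1/4  -1/2  |   1/2 ]
  [ 0  -21     3    -5  |   -29 ]
r4 := r4 + 21·r2
  [ 1  9/2  -3/2     1  |  13/2 ]
  [ 0    1  -1/6   1/3  |   4/3 ]
  [ 0    0   1/4  -1/2  |   1/2 ]
  [ 0    0  -1/2     2  |    -1 ]
r3 := 4·r3
  [ 1  9/2  -3/2    1  |  13/2 ]
  [ 0    1  -1/6  1/3  |   4/3 ]
  [ 0    0     1   -2  |     2 ]
  [ 0    0  -1/2    2  |    -1 ]
r4 := r4 + 1/2·r3
  [ 1  9/2  -3/2    1  |  13/2 ]
  [ 0    1  -1/6  1/3  |   4/3 ]
  [ 0    0     1   -2  |     2 ]
  [ 0    0     0    1  |     0 ]
r3 := r3 + 2·r4
  [ 1  9/2  -3/2    1  |  13/2 ]
  [ 0    1  -1/6  1/3  |   4/3 ]
  [ 0    0     1    0  |     2 ]
  [ 0    0     0    1  |     0 ]
r2 := r2 − 1/3·r4
  [ 1  9/2  -3/2  1  |  13/2 ]
  [ 0    1  -1/6  0  |   4/3 ]
  [ 0    0     1  0  |     2 ]
  [ 0    0     0  1  |     0 ]
r1 := r1 − r4
  [ 1  9/2  -3/2  0  |  13/2 ]
  [ 0    1  -1/6  0  |   4/3 ]
  [ 0    0     1  0  |     2 ]
  [ 0    0     0  1  |     0 ]
r2 := r2 + 1/6·r3
  [ 1  9/2  -3/2  0  |  13/2 ]
  [ 0    1     0  0  |   5/3 ]
  [ 0    0     1  0  |     2 ]
  [ 0    0     0  1  |     0 ]
r1 := r1 + 3/2·r3
  [ 1  9/2  0  0  |  19/2 ]
  [ 0    1  0  0  |   5/3 ]
  [ 0    0  1  0  |     2 ]
  [ 0    0  0  1  |     0 ]
r1 := r1 − 9/2·r2
  [ 1  0  0  0  |    2 ]
  [ 0  1  0  0  |  5/3 ]
  [ 0  0  1  0  |    2 ]
  [ 0  0  0  1  |    0 ]
Reading off the last column: u = 2, v = 5/3, w = 2, t = 0.

(2, 5/3, 2, 0)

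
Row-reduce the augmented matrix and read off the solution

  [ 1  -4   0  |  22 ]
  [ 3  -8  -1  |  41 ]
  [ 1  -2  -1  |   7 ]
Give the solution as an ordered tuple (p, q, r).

(2, -5, 5)

r2 → r2 − 3·r1
  [ 1  -4   0  |   22 ]
  [ 0   4  -1  |  -25 ]
  [ 1  -2  -1  |    7 ]
r3 → r3 − r1
  [ 1  -4   0  |   22 ]
  [ 0   4  -1  |  -25 ]
  [ 0   2  -1  |  -15 ]
r2 → 1/4·r2
  [ 1  -4     0  |     22 ]
  [ 0   1  -1/4  |  -25/4 ]
  [ 0   2    -1  |    -15 ]
r3 → r3 − 2·r2
  [ 1  -4     0  |     22 ]
  [ 0   1  -1/4  |  -25/4 ]
  [ 0   0  -1/2  |   -5/2 ]
r3 → -2·r3
  [ 1  -4     0  |     22 ]
  [ 0   1  -1/4  |  -25/4 ]
  [ 0   0     1  |      5 ]
r2 → r2 + 1/4·r3
  [ 1  -4  0  |  22 ]
  [ 0   1  0  |  -5 ]
  [ 0   0  1  |   5 ]
r1 → r1 + 4·r2
  [ 1  0  0  |   2 ]
  [ 0  1  0  |  -5 ]
  [ 0  0  1  |   5 ]
Reading off the last column: p = 2, q = -5, r = 5.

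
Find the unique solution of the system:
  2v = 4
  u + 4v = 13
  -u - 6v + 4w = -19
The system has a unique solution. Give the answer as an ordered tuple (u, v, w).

(5, 2, -1/2)

Form the augmented matrix and row-reduce:
  [  0   2  0  |    4 ]
  [  1   4  0  |   13 ]
  [ -1  -6  4  |  -19 ]
r1 ↔ r2
r3 := r3 + r1
r2 := 1/2·r2
r3 := r3 + 2·r2
r3 := 1/4·r3
r1 := r1 − 4·r2
Reading off the last column: u = 5, v = 2, w = -1/2.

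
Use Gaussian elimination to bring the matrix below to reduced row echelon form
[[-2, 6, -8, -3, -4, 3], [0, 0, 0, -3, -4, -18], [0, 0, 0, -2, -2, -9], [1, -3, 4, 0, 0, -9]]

ρ1 ← -1/2·ρ1
  [ 1  -3  4  3/2   2  -3/2 ]
  [ 0   0  0   -3  -4   -18 ]
  [ 0   0  0   -2  -2    -9 ]
  [ 1  -3  4    0   0    -9 ]
ρ4 ← ρ4 − ρ1
  [ 1  -3  4   3/2   2   -3/2 ]
  [ 0   0  0    -3  -4    -18 ]
  [ 0   0  0    -2  -2     -9 ]
  [ 0   0  0  -3/2  -2  -15/2 ]
ρ2 ← -1/3·ρ2
  [ 1  -3  4   3/2    2   -3/2 ]
  [ 0   0  0     1  4/3      6 ]
  [ 0   0  0    -2   -2     -9 ]
  [ 0   0  0  -3/2   -2  -15/2 ]
ρ3 ← ρ3 + 2·ρ2
  [ 1  -3  4   3/2    2   -3/2 ]
  [ 0   0  0     1  4/3      6 ]
  [ 0   0  0     0  2/3      3 ]
  [ 0   0  0  -3/2   -2  -15/2 ]
ρ4 ← ρ4 + 3/2·ρ2
  [ 1  -3  4  3/2    2  -3/2 ]
  [ 0   0  0    1  4/3     6 ]
  [ 0   0  0    0  2/3     3 ]
  [ 0   0  0    0    0   3/2 ]
ρ3 ← 3/2·ρ3
  [ 1  -3  4  3/2    2  -3/2 ]
  [ 0   0  0    1  4/3     6 ]
  [ 0   0  0    0    1   9/2 ]
  [ 0   0  0    0    0   3/2 ]
ρ4 ← 2/3·ρ4
  [ 1  -3  4  3/2    2  -3/2 ]
  [ 0   0  0    1  4/3     6 ]
  [ 0   0  0    0    1   9/2 ]
  [ 0   0  0    0    0     1 ]
ρ3 ← ρ3 − 9/2·ρ4
  [ 1  -3  4  3/2    2  -3/2 ]
  [ 0   0  0    1  4/3     6 ]
  [ 0   0  0    0    1     0 ]
  [ 0   0  0    0    0     1 ]
ρ2 ← ρ2 − 6·ρ4
  [ 1  -3  4  3/2    2  -3/2 ]
  [ 0   0  0    1  4/3     0 ]
  [ 0   0  0    0    1     0 ]
  [ 0   0  0    0    0     1 ]
ρ1 ← ρ1 + 3/2·ρ4
  [ 1  -3  4  3/2    2  0 ]
  [ 0   0  0    1  4/3  0 ]
  [ 0   0  0    0    1  0 ]
  [ 0   0  0    0    0  1 ]
ρ2 ← ρ2 − 4/3·ρ3
  [ 1  -3  4  3/2  2  0 ]
  [ 0   0  0    1  0  0 ]
  [ 0   0  0    0  1  0 ]
  [ 0   0  0    0  0  1 ]
ρ1 ← ρ1 − 2·ρ3
  [ 1  -3  4  3/2  0  0 ]
  [ 0   0  0    1  0  0 ]
  [ 0   0  0    0  1  0 ]
  [ 0   0  0    0  0  1 ]
ρ1 ← ρ1 − 3/2·ρ2
  [ 1  -3  4  0  0  0 ]
  [ 0   0  0  1  0  0 ]
  [ 0   0  0  0  1  0 ]
  [ 0   0  0  0  0  1 ]

[[1, -3, 4, 0, 0, 0], [0, 0, 0, 1, 0, 0], [0, 0, 0, 0, 1, 0], [0, 0, 0, 0, 0, 1]]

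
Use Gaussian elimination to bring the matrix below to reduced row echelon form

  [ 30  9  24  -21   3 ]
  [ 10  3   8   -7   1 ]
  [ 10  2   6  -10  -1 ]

R1 ← 1/30·R1
  [  1  3/10  4/5  -7/10  1/10 ]
  [ 10     3    8     -7     1 ]
  [ 10     2    6    -10    -1 ]
R2 ← R2 − 10·R1
  [  1  3/10  4/5  -7/10  1/10 ]
  [  0     0    0      0     0 ]
  [ 10     2    6    -10    -1 ]
R3 ← R3 − 10·R1
  [ 1  3/10  4/5  -7/10  1/10 ]
  [ 0     0    0      0     0 ]
  [ 0    -1   -2     -3    -2 ]
R2 <-> R3
  [ 1  3/10  4/5  -7/10  1/10 ]
  [ 0    -1   -2     -3    -2 ]
  [ 0     0    0      0     0 ]
R2 ← -1·R2
  [ 1  3/10  4/5  -7/10  1/10 ]
  [ 0     1    2      3     2 ]
  [ 0     0    0      0     0 ]
R1 ← R1 − 3/10·R2
  [ 1  0  1/5  -8/5  -1/2 ]
  [ 0  1    2     3     2 ]
  [ 0  0    0     0     0 ]

[[1, 0, 1/5, -8/5, -1/2], [0, 1, 2, 3, 2], [0, 0, 0, 0, 0]]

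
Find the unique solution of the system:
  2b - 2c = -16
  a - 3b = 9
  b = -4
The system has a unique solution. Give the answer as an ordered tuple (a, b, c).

(-3, -4, 4)

Form the augmented matrix and row-reduce:
  [ 0   2  -2  |  -16 ]
  [ 1  -3   0  |    9 ]
  [ 0   1   0  |   -4 ]
R1 <-> R2
  [ 1  -3   0  |    9 ]
  [ 0   2  -2  |  -16 ]
  [ 0   1   0  |   -4 ]
R2 → 1/2·R2
  [ 1  -3   0  |   9 ]
  [ 0   1  -1  |  -8 ]
  [ 0   1   0  |  -4 ]
R3 → R3 − R2
  [ 1  -3   0  |   9 ]
  [ 0   1  -1  |  -8 ]
  [ 0   0   1  |   4 ]
R2 → R2 + R3
  [ 1  -3  0  |   9 ]
  [ 0   1  0  |  -4 ]
  [ 0   0  1  |   4 ]
R1 → R1 + 3·R2
  [ 1  0  0  |  -3 ]
  [ 0  1  0  |  -4 ]
  [ 0  0  1  |   4 ]
Reading off the last column: a = -3, b = -4, c = 4.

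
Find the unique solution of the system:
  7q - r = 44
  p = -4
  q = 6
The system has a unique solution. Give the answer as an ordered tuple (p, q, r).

(-4, 6, -2)

Form the augmented matrix and row-reduce:
  [ 0  7  -1  |  44 ]
  [ 1  0   0  |  -4 ]
  [ 0  1   0  |   6 ]
r1 <=> r2
  [ 1  0   0  |  -4 ]
  [ 0  7  -1  |  44 ]
  [ 0  1   0  |   6 ]
r2 ← 1/7·r2
  [ 1  0     0  |    -4 ]
  [ 0  1  -1/7  |  44/7 ]
  [ 0  1     0  |     6 ]
r3 ← r3 − r2
  [ 1  0     0  |    -4 ]
  [ 0  1  -1/7  |  44/7 ]
  [ 0  0   1/7  |  -2/7 ]
r3 ← 7·r3
  [ 1  0     0  |    -4 ]
  [ 0  1  -1/7  |  44/7 ]
  [ 0  0     1  |    -2 ]
r2 ← r2 + 1/7·r3
  [ 1  0  0  |  -4 ]
  [ 0  1  0  |   6 ]
  [ 0  0  1  |  -2 ]
Reading off the last column: p = -4, q = 6, r = -2.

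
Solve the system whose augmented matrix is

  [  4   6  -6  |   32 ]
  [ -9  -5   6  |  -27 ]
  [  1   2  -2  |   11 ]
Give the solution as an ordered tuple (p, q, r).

(-1, 0, -6)

R1 → 1/4·R1
  [  1  3/2  -3/2  |    8 ]
  [ -9   -5     6  |  -27 ]
  [  1    2    -2  |   11 ]
R2 → R2 + 9·R1
  [ 1   3/2   -3/2  |   8 ]
  [ 0  17/2  -15/2  |  45 ]
  [ 1     2     -2  |  11 ]
R3 → R3 − R1
  [ 1   3/2   -3/2  |   8 ]
  [ 0  17/2  -15/2  |  45 ]
  [ 0   1/2   -1/2  |   3 ]
R2 → 2/17·R2
  [ 1  3/2    -3/2  |      8 ]
  [ 0    1  -15/17  |  90/17 ]
  [ 0  1/2    -1/2  |      3 ]
R3 → R3 − 1/2·R2
  [ 1  3/2    -3/2  |      8 ]
  [ 0    1  -15/17  |  90/17 ]
  [ 0    0   -1/17  |   6/17 ]
R3 → -17·R3
  [ 1  3/2    -3/2  |      8 ]
  [ 0    1  -15/17  |  90/17 ]
  [ 0    0       1  |     -6 ]
R2 → R2 + 15/17·R3
  [ 1  3/2  -3/2  |   8 ]
  [ 0    1     0  |   0 ]
  [ 0    0     1  |  -6 ]
R1 → R1 + 3/2·R3
  [ 1  3/2  0  |  -1 ]
  [ 0    1  0  |   0 ]
  [ 0    0  1  |  -6 ]
R1 → R1 − 3/2·R2
  [ 1  0  0  |  -1 ]
  [ 0  1  0  |   0 ]
  [ 0  0  1  |  -6 ]
Reading off the last column: p = -1, q = 0, r = -6.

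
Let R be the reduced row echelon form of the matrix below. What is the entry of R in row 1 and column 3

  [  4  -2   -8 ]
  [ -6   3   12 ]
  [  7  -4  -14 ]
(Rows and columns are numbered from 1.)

Multiply R1 by 1/4.
  [  1  -1/2   -2 ]
  [ -6     3   12 ]
  [  7    -4  -14 ]
Add 6 times R1 to R2.
  [ 1  -1/2   -2 ]
  [ 0     0    0 ]
  [ 7    -4  -14 ]
Subtract 7 times R1 from R3.
  [ 1  -1/2  -2 ]
  [ 0     0   0 ]
  [ 0  -1/2   0 ]
Swap R2 and R3.
  [ 1  -1/2  -2 ]
  [ 0  -1/2   0 ]
  [ 0     0   0 ]
Multiply R2 by -2.
  [ 1  -1/2  -2 ]
  [ 0     1   0 ]
  [ 0     0   0 ]
Add 1/2 times R2 to R1.
  [ 1  0  -2 ]
  [ 0  1   0 ]
  [ 0  0   0 ]

-2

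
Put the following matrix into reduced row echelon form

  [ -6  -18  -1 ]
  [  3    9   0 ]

[[1, 3, 0], [0, 0, 1]]

r1 -> -1/6·r1
  [ 1  3  1/6 ]
  [ 3  9    0 ]
r2 -> r2 − 3·r1
  [ 1  3   1/6 ]
  [ 0  0  -1/2 ]
r2 -> -2·r2
  [ 1  3  1/6 ]
  [ 0  0    1 ]
r1 -> r1 − 1/6·r2
  [ 1  3  0 ]
  [ 0  0  1 ]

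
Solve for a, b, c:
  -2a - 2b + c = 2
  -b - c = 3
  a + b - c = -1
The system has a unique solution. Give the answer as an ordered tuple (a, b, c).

(2, -3, 0)

Form the augmented matrix and row-reduce:
  [ -2  -2   1  |   2 ]
  [  0  -1  -1  |   3 ]
  [  1   1  -1  |  -1 ]
Multiply r1 by -1/2.
  [ 1   1  -1/2  |  -1 ]
  [ 0  -1    -1  |   3 ]
  [ 1   1    -1  |  -1 ]
Subtract r1 from r3.
  [ 1   1  -1/2  |  -1 ]
  [ 0  -1    -1  |   3 ]
  [ 0   0  -1/2  |   0 ]
Multiply r2 by -1.
  [ 1  1  -1/2  |  -1 ]
  [ 0  1     1  |  -3 ]
  [ 0  0  -1/2  |   0 ]
Multiply r3 by -2.
  [ 1  1  -1/2  |  -1 ]
  [ 0  1     1  |  -3 ]
  [ 0  0     1  |   0 ]
Subtract r3 from r2.
  [ 1  1  -1/2  |  -1 ]
  [ 0  1     0  |  -3 ]
  [ 0  0     1  |   0 ]
Add 1/2 times r3 to r1.
  [ 1  1  0  |  -1 ]
  [ 0  1  0  |  -3 ]
  [ 0  0  1  |   0 ]
Subtract r2 from r1.
  [ 1  0  0  |   2 ]
  [ 0  1  0  |  -3 ]
  [ 0  0  1  |   0 ]
Reading off the last column: a = 2, b = -3, c = 0.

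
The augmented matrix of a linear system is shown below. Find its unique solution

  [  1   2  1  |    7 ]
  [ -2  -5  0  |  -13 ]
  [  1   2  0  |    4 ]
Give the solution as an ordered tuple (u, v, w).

(-6, 5, 3)

ρ2 := ρ2 + 2·ρ1
  [ 1   2  1  |  7 ]
  [ 0  -1  2  |  1 ]
  [ 1   2  0  |  4 ]
ρ3 := ρ3 − ρ1
  [ 1   2   1  |   7 ]
  [ 0  -1   2  |   1 ]
  [ 0   0  -1  |  -3 ]
ρ2 := -1·ρ2
  [ 1  2   1  |   7 ]
  [ 0  1  -2  |  -1 ]
  [ 0  0  -1  |  -3 ]
ρ3 := -1·ρ3
  [ 1  2   1  |   7 ]
  [ 0  1  -2  |  -1 ]
  [ 0  0   1  |   3 ]
ρ2 := ρ2 + 2·ρ3
  [ 1  2  1  |  7 ]
  [ 0  1  0  |  5 ]
  [ 0  0  1  |  3 ]
ρ1 := ρ1 − ρ3
  [ 1  2  0  |  4 ]
  [ 0  1  0  |  5 ]
  [ 0  0  1  |  3 ]
ρ1 := ρ1 − 2·ρ2
  [ 1  0  0  |  -6 ]
  [ 0  1  0  |   5 ]
  [ 0  0  1  |   3 ]
Reading off the last column: u = -6, v = 5, w = 3.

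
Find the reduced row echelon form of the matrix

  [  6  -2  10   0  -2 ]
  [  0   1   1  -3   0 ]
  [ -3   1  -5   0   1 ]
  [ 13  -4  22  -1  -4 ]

ρ1 ← 1/6·ρ1
  [  1  -1/3  5/3   0  -1/3 ]
  [  0     1    1  -3     0 ]
  [ -3     1   -5   0     1 ]
  [ 13    -4   22  -1    -4 ]
ρ3 ← ρ3 + 3·ρ1
  [  1  -1/3  5/3   0  -1/3 ]
  [  0     1    1  -3     0 ]
  [  0     0    0   0     0 ]
  [ 13    -4   22  -1    -4 ]
ρ4 ← ρ4 − 13·ρ1
  [ 1  -1/3  5/3   0  -1/3 ]
  [ 0     1    1  -3     0 ]
  [ 0     0    0   0     0 ]
  [ 0   1/3  1/3  -1   1/3 ]
ρ4 ← ρ4 − 1/3·ρ2
  [ 1  -1/3  5/3   0  -1/3 ]
  [ 0     1    1  -3     0 ]
  [ 0     0    0   0     0 ]
  [ 0     0    0   0   1/3 ]
ρ3 <-> ρ4
  [ 1  -1/3  5/3   0  -1/3 ]
  [ 0     1    1  -3     0 ]
  [ 0     0    0   0   1/3 ]
  [ 0     0    0   0     0 ]
ρ3 ← 3·ρ3
  [ 1  -1/3  5/3   0  -1/3 ]
  [ 0     1    1  -3     0 ]
  [ 0     0    0   0     1 ]
  [ 0     0    0   0     0 ]
ρ1 ← ρ1 + 1/3·ρ3
  [ 1  -1/3  5/3   0  0 ]
  [ 0     1    1  -3  0 ]
  [ 0     0    0   0  1 ]
  [ 0     0    0   0  0 ]
ρ1 ← ρ1 + 1/3·ρ2
  [ 1  0  2  -1  0 ]
  [ 0  1  1  -3  0 ]
  [ 0  0  0   0  1 ]
  [ 0  0  0   0  0 ]

[[1, 0, 2, -1, 0], [0, 1, 1, -3, 0], [0, 0, 0, 0, 1], [0, 0, 0, 0, 0]]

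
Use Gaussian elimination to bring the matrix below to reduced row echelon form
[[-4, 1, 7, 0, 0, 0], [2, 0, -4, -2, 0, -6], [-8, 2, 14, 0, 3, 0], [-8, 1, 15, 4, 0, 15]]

[[1, 0, -2, -1, 0, 0], [0, 1, -1, -4, 0, 0], [0, 0, 0, 0, 1, 0], [0, 0, 0, 0, 0, 1]]

Multiply R1 by -1/4.
  [  1  -1/4  -7/4   0  0   0 ]
  [  2     0    -4  -2  0  -6 ]
  [ -8     2    14   0  3   0 ]
  [ -8     1    15   4  0  15 ]
Subtract 2 times R1 from R2.
  [  1  -1/4  -7/4   0  0   0 ]
  [  0   1/2  -1/2  -2  0  -6 ]
  [ -8     2    14   0  3   0 ]
  [ -8     1    15   4  0  15 ]
Add 8 times R1 to R3.
  [  1  -1/4  -7/4   0  0   0 ]
  [  0   1/2  -1/2  -2  0  -6 ]
  [  0     0     0   0  3   0 ]
  [ -8     1    15   4  0  15 ]
Add 8 times R1 to R4.
  [ 1  -1/4  -7/4   0  0   0 ]
  [ 0   1/2  -1/2  -2  0  -6 ]
  [ 0     0     0   0  3   0 ]
  [ 0    -1     1   4  0  15 ]
Multiply R2 by 2.
  [ 1  -1/4  -7/4   0  0    0 ]
  [ 0     1    -1  -4  0  -12 ]
  [ 0     0     0   0  3    0 ]
  [ 0    -1     1   4  0   15 ]
Add R2 to R4.
  [ 1  -1/4  -7/4   0  0    0 ]
  [ 0     1    -1  -4  0  -12 ]
  [ 0     0     0   0  3    0 ]
  [ 0     0     0   0  0    3 ]
Multiply R3 by 1/3.
  [ 1  -1/4  -7/4   0  0    0 ]
  [ 0     1    -1  -4  0  -12 ]
  [ 0     0     0   0  1    0 ]
  [ 0     0     0   0  0    3 ]
Multiply R4 by 1/3.
  [ 1  -1/4  -7/4   0  0    0 ]
  [ 0     1    -1  -4  0  -12 ]
  [ 0     0     0   0  1    0 ]
  [ 0     0     0   0  0    1 ]
Add 12 times R4 to R2.
  [ 1  -1/4  -7/4   0  0  0 ]
  [ 0     1    -1  -4  0  0 ]
  [ 0     0     0   0  1  0 ]
  [ 0     0     0   0  0  1 ]
Add 1/4 times R2 to R1.
  [ 1  0  -2  -1  0  0 ]
  [ 0  1  -1  -4  0  0 ]
  [ 0  0   0   0  1  0 ]
  [ 0  0   0   0  0  1 ]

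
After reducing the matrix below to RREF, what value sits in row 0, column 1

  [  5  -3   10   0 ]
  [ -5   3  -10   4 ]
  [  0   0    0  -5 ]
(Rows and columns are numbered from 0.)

R1 := 1/5·R1
R2 := R2 + 5·R1
R2 := 1/4·R2
R3 := R3 + 5·R2

-3/5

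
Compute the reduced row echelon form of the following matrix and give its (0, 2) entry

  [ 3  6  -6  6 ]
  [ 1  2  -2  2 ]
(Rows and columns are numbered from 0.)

R1 := 1/3·R1
  [ 1  2  -2  2 ]
  [ 1  2  -2  2 ]
R2 := R2 − R1
  [ 1  2  -2  2 ]
  [ 0  0   0  0 ]

-2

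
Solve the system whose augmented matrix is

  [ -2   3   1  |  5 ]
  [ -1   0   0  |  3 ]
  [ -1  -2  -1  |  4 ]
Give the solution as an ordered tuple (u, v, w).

r1 := -1/2·r1
  [  1  -3/2  -1/2  |  -5/2 ]
  [ -1     0     0  |     3 ]
  [ -1    -2    -1  |     4 ]
r2 := r2 + r1
  [  1  -3/2  -1/2  |  -5/2 ]
  [  0  -3/2  -1/2  |   1/2 ]
  [ -1    -2    -1  |     4 ]
r3 := r3 + r1
  [ 1  -3/2  -1/2  |  -5/2 ]
  [ 0  -3/2  -1/2  |   1/2 ]
  [ 0  -7/2  -3/2  |   3/2 ]
r2 := -2/3·r2
  [ 1  -3/2  -1/2  |  -5/2 ]
  [ 0     1   1/3  |  -1/3 ]
  [ 0  -7/2  -3/2  |   3/2 ]
r3 := r3 + 7/2·r2
  [ 1  -3/2  -1/2  |  -5/2 ]
  [ 0     1   1/3  |  -1/3 ]
  [ 0     0  -1/3  |   1/3 ]
r3 := -3·r3
  [ 1  -3/2  -1/2  |  -5/2 ]
  [ 0     1   1/3  |  -1/3 ]
  [ 0     0     1  |    -1 ]
r2 := r2 − 1/3·r3
  [ 1  -3/2  -1/2  |  -5/2 ]
  [ 0     1     0  |     0 ]
  [ 0     0     1  |    -1 ]
r1 := r1 + 1/2·r3
  [ 1  -3/2  0  |  -3 ]
  [ 0     1  0  |   0 ]
  [ 0     0  1  |  -1 ]
r1 := r1 + 3/2·r2
  [ 1  0  0  |  -3 ]
  [ 0  1  0  |   0 ]
  [ 0  0  1  |  -1 ]
Reading off the last column: u = -3, v = 0, w = -1.

(-3, 0, -1)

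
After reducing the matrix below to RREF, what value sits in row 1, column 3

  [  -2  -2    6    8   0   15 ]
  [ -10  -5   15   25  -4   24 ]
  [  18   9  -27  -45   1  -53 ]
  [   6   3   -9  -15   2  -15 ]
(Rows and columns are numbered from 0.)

-3

ρ1 → -1/2·ρ1
  [   1   1   -3   -4   0  -15/2 ]
  [ -10  -5   15   25  -4     24 ]
  [  18   9  -27  -45   1    -53 ]
  [   6   3   -9  -15   2    -15 ]
ρ2 → ρ2 + 10·ρ1
  [  1  1   -3   -4   0  -15/2 ]
  [  0  5  -15  -15  -4    -51 ]
  [ 18  9  -27  -45   1    -53 ]
  [  6  3   -9  -15   2    -15 ]
ρ3 → ρ3 − 18·ρ1
  [ 1   1   -3   -4   0  -15/2 ]
  [ 0   5  -15  -15  -4    -51 ]
  [ 0  -9   27   27   1     82 ]
  [ 6   3   -9  -15   2    -15 ]
ρ4 → ρ4 − 6·ρ1
  [ 1   1   -3   -4   0  -15/2 ]
  [ 0   5  -15  -15  -4    -51 ]
  [ 0  -9   27   27   1     82 ]
  [ 0  -3    9    9   2     30 ]
ρ2 → 1/5·ρ2
  [ 1   1  -3  -4     0  -15/2 ]
  [ 0   1  -3  -3  -4/5  -51/5 ]
  [ 0  -9  27  27     1     82 ]
  [ 0  -3   9   9     2     30 ]
ρ3 → ρ3 + 9·ρ2
  [ 1   1  -3  -4      0  -15/2 ]
  [ 0   1  -3  -3   -4/5  -51/5 ]
  [ 0   0   0   0  -31/5  -49/5 ]
  [ 0  -3   9   9      2     30 ]
ρ4 → ρ4 + 3·ρ2
  [ 1  1  -3  -4      0  -15/2 ]
  [ 0  1  -3  -3   -4/5  -51/5 ]
  [ 0  0   0   0  -31/5  -49/5 ]
  [ 0  0   0   0   -2/5   -3/5 ]
ρ3 → -5/31·ρ3
  [ 1  1  -3  -4     0  -15/2 ]
  [ 0  1  -3  -3  -4/5  -51/5 ]
  [ 0  0   0   0     1  49/31 ]
  [ 0  0   0   0  -2/5   -3/5 ]
ρ4 → ρ4 + 2/5·ρ3
  [ 1  1  -3  -4     0  -15/2 ]
  [ 0  1  -3  -3  -4/5  -51/5 ]
  [ 0  0   0   0     1  49/31 ]
  [ 0  0   0   0     0   1/31 ]
ρ4 → 31·ρ4
  [ 1  1  -3  -4     0  -15/2 ]
  [ 0  1  -3  -3  -4/5  -51/5 ]
  [ 0  0   0   0     1  49/31 ]
  [ 0  0   0   0     0      1 ]
ρ3 → ρ3 − 49/31·ρ4
  [ 1  1  -3  -4     0  -15/2 ]
  [ 0  1  -3  -3  -4/5  -51/5 ]
  [ 0  0   0   0     1      0 ]
  [ 0  0   0   0     0      1 ]
ρ2 → ρ2 + 51/5·ρ4
  [ 1  1  -3  -4     0  -15/2 ]
  [ 0  1  -3  -3  -4/5      0 ]
  [ 0  0   0   0     1      0 ]
  [ 0  0   0   0     0      1 ]
ρ1 → ρ1 + 15/2·ρ4
  [ 1  1  -3  -4     0  0 ]
  [ 0  1  -3  -3  -4/5  0 ]
  [ 0  0   0   0     1  0 ]
  [ 0  0   0   0     0  1 ]
ρ2 → ρ2 + 4/5·ρ3
  [ 1  1  -3  -4  0  0 ]
  [ 0  1  -3  -3  0  0 ]
  [ 0  0   0   0  1  0 ]
  [ 0  0   0   0  0  1 ]
ρ1 → ρ1 − ρ2
  [ 1  0   0  -1  0  0 ]
  [ 0  1  -3  -3  0  0 ]
  [ 0  0   0   0  1  0 ]
  [ 0  0   0   0  0  1 ]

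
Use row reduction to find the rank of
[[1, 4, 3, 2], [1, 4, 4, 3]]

R2 → R2 − R1
  [ 1  4  3  2 ]
  [ 0  0  1  1 ]
R1 → R1 − 3·R2
  [ 1  4  0  -1 ]
  [ 0  0  1   1 ]
The reduced form has 2 nonzero rows.

rank = 2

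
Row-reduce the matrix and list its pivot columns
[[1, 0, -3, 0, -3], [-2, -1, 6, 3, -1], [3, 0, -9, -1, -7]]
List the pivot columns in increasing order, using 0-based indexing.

r2 := r2 + 2·r1
  [ 1   0  -3   0  -3 ]
  [ 0  -1   0   3  -7 ]
  [ 3   0  -9  -1  -7 ]
r3 := r3 − 3·r1
  [ 1   0  -3   0  -3 ]
  [ 0  -1   0   3  -7 ]
  [ 0   0   0  -1   2 ]
r2 := -1·r2
  [ 1  0  -3   0  -3 ]
  [ 0  1   0  -3   7 ]
  [ 0  0   0  -1   2 ]
r3 := -1·r3
  [ 1  0  -3   0  -3 ]
  [ 0  1   0  -3   7 ]
  [ 0  0   0   1  -2 ]
r2 := r2 + 3·r3
  [ 1  0  -3  0  -3 ]
  [ 0  1   0  0   1 ]
  [ 0  0   0  1  -2 ]
Pivot columns are the columns containing a leading 1.

0, 1, 3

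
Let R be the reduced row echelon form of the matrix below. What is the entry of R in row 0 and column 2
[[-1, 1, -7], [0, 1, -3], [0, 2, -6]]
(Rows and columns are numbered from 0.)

4

R1 → -1·R1
  [ 1  -1   7 ]
  [ 0   1  -3 ]
  [ 0   2  -6 ]
R3 → R3 − 2·R2
  [ 1  -1   7 ]
  [ 0   1  -3 ]
  [ 0   0   0 ]
R1 → R1 + R2
  [ 1  0   4 ]
  [ 0  1  -3 ]
  [ 0  0   0 ]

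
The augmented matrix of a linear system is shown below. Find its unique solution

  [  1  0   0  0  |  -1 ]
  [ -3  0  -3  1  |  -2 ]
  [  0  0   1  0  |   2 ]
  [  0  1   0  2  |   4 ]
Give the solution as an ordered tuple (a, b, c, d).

(-1, 2, 2, 1)

r2 ← r2 + 3·r1
  [ 1  0   0  0  |  -1 ]
  [ 0  0  -3  1  |  -5 ]
  [ 0  0   1  0  |   2 ]
  [ 0  1   0  2  |   4 ]
r2 ↔ r4
  [ 1  0   0  0  |  -1 ]
  [ 0  1   0  2  |   4 ]
  [ 0  0   1  0  |   2 ]
  [ 0  0  -3  1  |  -5 ]
r4 ← r4 + 3·r3
  [ 1  0  0  0  |  -1 ]
  [ 0  1  0  2  |   4 ]
  [ 0  0  1  0  |   2 ]
  [ 0  0  0  1  |   1 ]
r2 ← r2 − 2·r4
  [ 1  0  0  0  |  -1 ]
  [ 0  1  0  0  |   2 ]
  [ 0  0  1  0  |   2 ]
  [ 0  0  0  1  |   1 ]
Reading off the last column: a = -1, b = 2, c = 2, d = 1.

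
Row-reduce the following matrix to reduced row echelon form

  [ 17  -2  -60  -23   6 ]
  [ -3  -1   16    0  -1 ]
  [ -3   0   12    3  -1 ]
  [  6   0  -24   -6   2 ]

[[1, 0, -4, -1, 0], [0, 1, -4, 3, 0], [0, 0, 0, 0, 1], [0, 0, 0, 0, 0]]

ρ1 → 1/17·ρ1
  [  1  -2/17  -60/17  -23/17  6/17 ]
  [ -3     -1      16       0    -1 ]
  [ -3      0      12       3    -1 ]
  [  6      0     -24      -6     2 ]
ρ2 → ρ2 + 3·ρ1
  [  1   -2/17  -60/17  -23/17  6/17 ]
  [  0  -23/17   92/17  -69/17  1/17 ]
  [ -3       0      12       3    -1 ]
  [  6       0     -24      -6     2 ]
ρ3 → ρ3 + 3·ρ1
  [ 1   -2/17  -60/17  -23/17  6/17 ]
  [ 0  -23/17   92/17  -69/17  1/17 ]
  [ 0   -6/17   24/17  -18/17  1/17 ]
  [ 6       0     -24      -6     2 ]
ρ4 → ρ4 − 6·ρ1
  [ 1   -2/17  -60/17  -23/17   6/17 ]
  [ 0  -23/17   92/17  -69/17   1/17 ]
  [ 0   -6/17   24/17  -18/17   1/17 ]
  [ 0   12/17  -48/17   36/17  -2/17 ]
ρ2 → -17/23·ρ2
  [ 1  -2/17  -60/17  -23/17   6/17 ]
  [ 0      1      -4       3  -1/23 ]
  [ 0  -6/17   24/17  -18/17   1/17 ]
  [ 0  12/17  -48/17   36/17  -2/17 ]
ρ3 → ρ3 + 6/17·ρ2
  [ 1  -2/17  -60/17  -23/17   6/17 ]
  [ 0      1      -4       3  -1/23 ]
  [ 0      0       0       0   1/23 ]
  [ 0  12/17  -48/17   36/17  -2/17 ]
ρ4 → ρ4 − 12/17·ρ2
  [ 1  -2/17  -60/17  -23/17   6/17 ]
  [ 0      1      -4       3  -1/23 ]
  [ 0      0       0       0   1/23 ]
  [ 0      0       0       0  -2/23 ]
ρ3 → 23·ρ3
  [ 1  -2/17  -60/17  -23/17   6/17 ]
  [ 0      1      -4       3  -1/23 ]
  [ 0      0       0       0      1 ]
  [ 0      0       0       0  -2/23 ]
ρ4 → ρ4 + 2/23·ρ3
  [ 1  -2/17  -60/17  -23/17   6/17 ]
  [ 0      1      -4       3  -1/23 ]
  [ 0      0       0       0      1 ]
  [ 0      0       0       0      0 ]
ρ2 → ρ2 + 1/23·ρ3
  [ 1  -2/17  -60/17  -23/17  6/17 ]
  [ 0      1      -4       3     0 ]
  [ 0      0       0       0     1 ]
  [ 0      0       0       0     0 ]
ρ1 → ρ1 − 6/17·ρ3
  [ 1  -2/17  -60/17  -23/17  0 ]
  [ 0      1      -4       3  0 ]
  [ 0      0       0       0  1 ]
  [ 0      0       0       0  0 ]
ρ1 → ρ1 + 2/17·ρ2
  [ 1  0  -4  -1  0 ]
  [ 0  1  -4   3  0 ]
  [ 0  0   0   0  1 ]
  [ 0  0   0   0  0 ]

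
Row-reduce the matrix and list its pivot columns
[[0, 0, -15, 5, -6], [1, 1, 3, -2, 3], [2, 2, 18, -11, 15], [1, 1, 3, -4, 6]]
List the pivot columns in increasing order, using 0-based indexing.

0, 2, 3, 4

ρ1 <-> ρ2
  [ 1  1    3   -2   3 ]
  [ 0  0  -15    5  -6 ]
  [ 2  2   18  -11  15 ]
  [ 1  1    3   -4   6 ]
ρ3 := ρ3 − 2·ρ1
  [ 1  1    3  -2   3 ]
  [ 0  0  -15   5  -6 ]
  [ 0  0   12  -7   9 ]
  [ 1  1    3  -4   6 ]
ρ4 := ρ4 − ρ1
  [ 1  1    3  -2   3 ]
  [ 0  0  -15   5  -6 ]
  [ 0  0   12  -7   9 ]
  [ 0  0    0  -2   3 ]
ρ2 := -1/15·ρ2
  [ 1  1   3    -2    3 ]
  [ 0  0   1  -1/3  2/5 ]
  [ 0  0  12    -7    9 ]
  [ 0  0   0    -2    3 ]
ρ3 := ρ3 − 12·ρ2
  [ 1  1  3    -2     3 ]
  [ 0  0  1  -1/3   2/5 ]
  [ 0  0  0    -3  21/5 ]
  [ 0  0  0    -2     3 ]
ρ3 := -1/3·ρ3
  [ 1  1  3    -2     3 ]
  [ 0  0  1  -1/3   2/5 ]
  [ 0  0  0     1  -7/5 ]
  [ 0  0  0    -2     3 ]
ρ4 := ρ4 + 2·ρ3
  [ 1  1  3    -2     3 ]
  [ 0  0  1  -1/3   2/5 ]
  [ 0  0  0     1  -7/5 ]
  [ 0  0  0     0   1/5 ]
ρ4 := 5·ρ4
  [ 1  1  3    -2     3 ]
  [ 0  0  1  -1/3   2/5 ]
  [ 0  0  0     1  -7/5 ]
  [ 0  0  0     0     1 ]
ρ3 := ρ3 + 7/5·ρ4
  [ 1  1  3    -2    3 ]
  [ 0  0  1  -1/3  2/5 ]
  [ 0  0  0     1    0 ]
  [ 0  0  0     0    1 ]
ρ2 := ρ2 − 2/5·ρ4
  [ 1  1  3    -2  3 ]
  [ 0  0  1  -1/3  0 ]
  [ 0  0  0     1  0 ]
  [ 0  0  0     0  1 ]
ρ1 := ρ1 − 3·ρ4
  [ 1  1  3    -2  0 ]
  [ 0  0  1  -1/3  0 ]
  [ 0  0  0     1  0 ]
  [ 0  0  0     0  1 ]
ρ2 := ρ2 + 1/3·ρ3
  [ 1  1  3  -2  0 ]
  [ 0  0  1   0  0 ]
  [ 0  0  0   1  0 ]
  [ 0  0  0   0  1 ]
ρ1 := ρ1 + 2·ρ3
  [ 1  1  3  0  0 ]
  [ 0  0  1  0  0 ]
  [ 0  0  0  1  0 ]
  [ 0  0  0  0  1 ]
ρ1 := ρ1 − 3·ρ2
  [ 1  1  0  0  0 ]
  [ 0  0  1  0  0 ]
  [ 0  0  0  1  0 ]
  [ 0  0  0  0  1 ]
Pivot columns are the columns containing a leading 1.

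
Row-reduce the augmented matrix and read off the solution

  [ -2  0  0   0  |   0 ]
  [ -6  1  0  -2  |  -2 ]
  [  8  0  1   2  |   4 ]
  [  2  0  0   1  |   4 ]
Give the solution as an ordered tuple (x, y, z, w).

(0, 6, -4, 4)

R1 ← -1/2·R1
  [  1  0  0   0  |   0 ]
  [ -6  1  0  -2  |  -2 ]
  [  8  0  1   2  |   4 ]
  [  2  0  0   1  |   4 ]
R2 ← R2 + 6·R1
  [ 1  0  0   0  |   0 ]
  [ 0  1  0  -2  |  -2 ]
  [ 8  0  1   2  |   4 ]
  [ 2  0  0   1  |   4 ]
R3 ← R3 − 8·R1
  [ 1  0  0   0  |   0 ]
  [ 0  1  0  -2  |  -2 ]
  [ 0  0  1   2  |   4 ]
  [ 2  0  0   1  |   4 ]
R4 ← R4 − 2·R1
  [ 1  0  0   0  |   0 ]
  [ 0  1  0  -2  |  -2 ]
  [ 0  0  1   2  |   4 ]
  [ 0  0  0   1  |   4 ]
R3 ← R3 − 2·R4
  [ 1  0  0   0  |   0 ]
  [ 0  1  0  -2  |  -2 ]
  [ 0  0  1   0  |  -4 ]
  [ 0  0  0   1  |   4 ]
R2 ← R2 + 2·R4
  [ 1  0  0  0  |   0 ]
  [ 0  1  0  0  |   6 ]
  [ 0  0  1  0  |  -4 ]
  [ 0  0  0  1  |   4 ]
Reading off the last column: x = 0, y = 6, z = -4, w = 4.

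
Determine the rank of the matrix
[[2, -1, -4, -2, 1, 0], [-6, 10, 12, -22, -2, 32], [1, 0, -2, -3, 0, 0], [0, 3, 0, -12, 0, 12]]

rank = 3

ρ1 ← 1/2·ρ1
ρ2 ← ρ2 + 6·ρ1
ρ3 ← ρ3 − ρ1
ρ2 ← 1/7·ρ2
ρ3 ← ρ3 − 1/2·ρ2
ρ4 ← ρ4 − 3·ρ2
ρ3 ← -7/4·ρ3
ρ4 ← ρ4 + 3/7·ρ3
ρ2 ← ρ2 − 1/7·ρ3
ρ1 ← ρ1 − 1/2·ρ3
ρ1 ← ρ1 + 1/2·ρ2
The reduced form has 3 nonzero rows.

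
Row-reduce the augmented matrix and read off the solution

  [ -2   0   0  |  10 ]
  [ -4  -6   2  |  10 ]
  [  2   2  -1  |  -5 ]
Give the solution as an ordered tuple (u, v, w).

Multiply R1 by -1/2.
Add 4 times R1 to R2.
Subtract 2 times R1 from R3.
Multiply R2 by -1/6.
Subtract 2 times R2 from R3.
Multiply R3 by -3.
Add 1/3 times R3 to R2.
Reading off the last column: u = -5, v = 0, w = -5.

(-5, 0, -5)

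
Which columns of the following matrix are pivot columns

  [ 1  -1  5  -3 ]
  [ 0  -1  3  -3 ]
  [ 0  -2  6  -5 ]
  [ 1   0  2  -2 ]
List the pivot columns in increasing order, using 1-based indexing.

r4 := r4 − r1
  [ 1  -1   5  -3 ]
  [ 0  -1   3  -3 ]
  [ 0  -2   6  -5 ]
  [ 0   1  -3   1 ]
r2 := -1·r2
  [ 1  -1   5  -3 ]
  [ 0   1  -3   3 ]
  [ 0  -2   6  -5 ]
  [ 0   1  -3   1 ]
r3 := r3 + 2·r2
  [ 1  -1   5  -3 ]
  [ 0   1  -3   3 ]
  [ 0   0   0   1 ]
  [ 0   1  -3   1 ]
r4 := r4 − r2
  [ 1  -1   5  -3 ]
  [ 0   1  -3   3 ]
  [ 0   0   0   1 ]
  [ 0   0   0  -2 ]
r4 := r4 + 2·r3
  [ 1  -1   5  -3 ]
  [ 0   1  -3   3 ]
  [ 0   0   0   1 ]
  [ 0   0   0   0 ]
r2 := r2 − 3·r3
  [ 1  -1   5  -3 ]
  [ 0   1  -3   0 ]
  [ 0   0   0   1 ]
  [ 0   0   0   0 ]
r1 := r1 + 3·r3
  [ 1  -1   5  0 ]
  [ 0   1  -3  0 ]
  [ 0   0   0  1 ]
  [ 0   0   0  0 ]
r1 := r1 + r2
  [ 1  0   2  0 ]
  [ 0  1  -3  0 ]
  [ 0  0   0  1 ]
  [ 0  0   0  0 ]
Pivot columns are the columns containing a leading 1.

1, 2, 4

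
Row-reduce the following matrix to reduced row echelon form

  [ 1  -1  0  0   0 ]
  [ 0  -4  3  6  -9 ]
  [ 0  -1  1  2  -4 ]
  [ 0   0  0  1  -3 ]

[[1, 0, 0, 0, -3], [0, 1, 0, 0, -3], [0, 0, 1, 0, -1], [0, 0, 0, 1, -3]]

r2 := -1/4·r2
  [ 1  -1     0     0    0 ]
  [ 0   1  -3/4  -3/2  9/4 ]
  [ 0  -1     1     2   -4 ]
  [ 0   0     0     1   -3 ]
r3 := r3 + r2
  [ 1  -1     0     0     0 ]
  [ 0   1  -3/4  -3/2   9/4 ]
  [ 0   0   1/4   1/2  -7/4 ]
  [ 0   0     0     1    -3 ]
r3 := 4·r3
  [ 1  -1     0     0    0 ]
  [ 0   1  -3/4  -3/2  9/4 ]
  [ 0   0     1     2   -7 ]
  [ 0   0     0     1   -3 ]
r3 := r3 − 2·r4
  [ 1  -1     0     0    0 ]
  [ 0   1  -3/4  -3/2  9/4 ]
  [ 0   0     1     0   -1 ]
  [ 0   0     0     1   -3 ]
r2 := r2 + 3/2·r4
  [ 1  -1     0  0     0 ]
  [ 0   1  -3/4  0  -9/4 ]
  [ 0   0     1  0    -1 ]
  [ 0   0     0  1    -3 ]
r2 := r2 + 3/4·r3
  [ 1  -1  0  0   0 ]
  [ 0   1  0  0  -3 ]
  [ 0   0  1  0  -1 ]
  [ 0   0  0  1  -3 ]
r1 := r1 + r2
  [ 1  0  0  0  -3 ]
  [ 0  1  0  0  -3 ]
  [ 0  0  1  0  -1 ]
  [ 0  0  0  1  -3 ]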